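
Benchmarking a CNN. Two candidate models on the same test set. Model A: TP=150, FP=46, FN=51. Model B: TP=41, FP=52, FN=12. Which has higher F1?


Model A: P=150/196=0.7653, R=150/201=0.7463, F1=2PR/(P+R)=2TP/(2TP+FP+FN)=300/397=0.7557
Model B: P=41/93=0.4409, R=41/53=0.7736, F1=2PR/(P+R)=2TP/(2TP+FP+FN)=82/146=0.5616
0.7557 > 0.5616 → Model A

Model A


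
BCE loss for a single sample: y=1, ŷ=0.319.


BCE = -[y·ln(p) + (1-y)·ln(1-p)]
= -1·ln(0.319) - 0
= -ln(0.319) = 1.1426

1.1426


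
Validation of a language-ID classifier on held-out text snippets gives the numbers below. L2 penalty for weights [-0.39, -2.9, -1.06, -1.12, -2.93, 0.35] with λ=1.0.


‖w‖₂² = (-0.39)² + (-2.9)² + (-1.06)² + (-1.12)² + (-2.93)² + (0.35)²
     = 0.1521 + 8.41 + 1.1236 + 1.2544 + 8.5849 + 0.1225
     = 19.6475
λ·‖w‖₂² = 1.0·19.6475 = 19.6475

19.6475


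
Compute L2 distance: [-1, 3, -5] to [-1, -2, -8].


d = √((-1+ 1)² + (3+ 2)² + (-5+ 8)²)
  = √(0 + 25 + 9)
  = √34 = 5.831

5.831


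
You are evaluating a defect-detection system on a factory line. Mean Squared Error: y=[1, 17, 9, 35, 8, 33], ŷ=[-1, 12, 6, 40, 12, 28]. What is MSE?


Squared errors: (1+ 1)²=4, (17-12)²=25, (9-6)²=9, (35-40)²=25, (8-12)²=16, (33-28)²=25
Sum = 104
MSE = 104/6 = 52/3

52/3


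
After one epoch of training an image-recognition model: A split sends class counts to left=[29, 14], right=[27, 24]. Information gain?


Parent = [56, 38], H_parent = 0.9734
H_left = 0.9103 (n=43), H_right = 0.9975 (n=51)
H_children = (43/94)·0.9103 + (51/94)·0.9975 = 0.9576
IG = 0.9734 - 0.9576 = 0.0158

0.0158


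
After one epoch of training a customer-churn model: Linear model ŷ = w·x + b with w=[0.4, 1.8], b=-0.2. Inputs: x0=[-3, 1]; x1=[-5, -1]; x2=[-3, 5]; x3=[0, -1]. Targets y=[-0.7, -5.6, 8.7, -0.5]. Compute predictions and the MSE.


ŷ0 = (0.4)·(-3) + (1.8)·(1) - 0.2 = 0.4
ŷ1 = (0.4)·(-5) + (1.8)·(-1) - 0.2 = -4.0
ŷ2 = (0.4)·(-3) + (1.8)·(5) - 0.2 = 7.6
ŷ3 = (0.4)·(0) + (1.8)·(-1) - 0.2 = -2.0
errors² = [1.21, 2.56, 1.21, 2.25]
MSE = 7.2300/4 = 1.8075

1.8075


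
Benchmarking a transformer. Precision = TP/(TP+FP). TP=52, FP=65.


Precision = TP/(TP+FP)
= 52/(52+65)
= 52/117 = 44.44%

44.44%


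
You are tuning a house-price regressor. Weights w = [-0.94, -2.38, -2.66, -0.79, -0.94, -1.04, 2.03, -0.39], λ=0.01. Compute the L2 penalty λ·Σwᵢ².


‖w‖₂² = (-0.94)² + (-2.38)² + (-2.66)² + (-0.79)² + (-0.94)² + (-1.04)² + (2.03)² + (-0.39)²
     = 0.8836 + 5.6644 + 7.0756 + 0.6241 + 0.8836 + 1.0816 + 4.1209 + 0.1521
     = 20.4859
λ·‖w‖₂² = 0.01·20.4859 = 0.204859

0.204859


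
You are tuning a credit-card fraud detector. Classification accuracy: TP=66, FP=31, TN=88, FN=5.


Accuracy = (TP+TN)/(TP+TN+FP+FN)
= (66+88)/(190)
= 154/190 = 81.05%

81.05%


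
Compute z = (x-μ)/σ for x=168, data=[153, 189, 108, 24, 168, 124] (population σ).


μ = 127.6667, σ = 53.506
z = (168 - 127.6667)/53.506 = 0.7538

0.7538


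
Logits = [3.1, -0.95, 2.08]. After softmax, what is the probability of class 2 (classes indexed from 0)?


Exponentials: e^3.1=22.198, e^-0.95=0.3867, e^2.08=8.0045
Sum = 30.5892
Softmax = [0.7257, 0.0126, 0.2617]
p[2] = 8.0045/30.5892 = 0.2617

0.2617


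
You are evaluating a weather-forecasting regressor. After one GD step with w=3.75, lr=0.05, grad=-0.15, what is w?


w_new = w - α·∇
= 3.75 - 0.05·-0.15
= 3.75 + 0.0075
= 3.7575

3.7575


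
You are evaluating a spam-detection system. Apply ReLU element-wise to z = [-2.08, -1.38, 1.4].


ReLU(-2.08) = max(0, -2.08) = 0.0
ReLU(-1.38) = max(0, -1.38) = 0.0
ReLU(1.4) = max(0, 1.4) = 1.4
result = [0.0, 0.0, 1.4]

[0.0, 0.0, 1.4]


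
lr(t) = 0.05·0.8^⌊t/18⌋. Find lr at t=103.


n_drops = ⌊103/18⌋ = 5
lr = 0.05·0.8^5 = 0.05·0.32768 = 0.016384

0.016384


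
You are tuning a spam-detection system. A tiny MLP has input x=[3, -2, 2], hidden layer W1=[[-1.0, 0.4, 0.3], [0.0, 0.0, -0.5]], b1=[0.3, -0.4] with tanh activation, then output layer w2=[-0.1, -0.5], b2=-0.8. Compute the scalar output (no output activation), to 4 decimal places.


z1[0] = (-1.0)·(3) + (0.4)·(-2) + (0.3)·(2) + 0.3 = -2.9
z1[1] = (0.0)·(3) + (0.0)·(-2) + (-0.5)·(2) - 0.4 = -1.4
h = tanh(z1) = [-0.994, -0.8854]
output = (-0.1)·(-0.994) + (-0.5)·(-0.8854) - 0.8 = -0.2579

-0.2579


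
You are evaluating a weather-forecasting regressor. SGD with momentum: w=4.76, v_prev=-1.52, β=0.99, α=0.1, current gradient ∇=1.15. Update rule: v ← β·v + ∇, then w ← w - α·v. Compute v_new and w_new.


v_new = 0.99·-1.52 + 1.15 = -1.5048 + 1.15 = -0.3548
w_new = 4.76 - 0.1·-0.3548 = 4.76 + 0.03548 = 4.79548

v_new=-0.3548, w_new=4.79548


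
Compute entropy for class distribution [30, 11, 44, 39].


Probabilities: [30/124, 11/124, 44/124, 39/124] ≈ [0.2419, 0.0887, 0.3548, 0.3145]
H = -((30/124)·log₂(30/124) + (11/124)·log₂(11/124) + (44/124)·log₂(44/124) + (39/124)·log₂(39/124))
  = 1.8606 bits

1.8606 bits


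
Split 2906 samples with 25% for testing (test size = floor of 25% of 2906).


Test = ⌊2906·25/100⌋ = 726
Train = 2906 - 726 = 2180

Train: 2180, Test: 726


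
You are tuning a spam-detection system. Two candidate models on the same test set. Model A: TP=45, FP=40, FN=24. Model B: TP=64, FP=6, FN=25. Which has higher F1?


Model A: P=45/85=0.5294, R=45/69=0.6522, F1=2PR/(P+R)=2TP/(2TP+FP+FN)=90/154=0.5844
Model B: P=64/70=0.9143, R=64/89=0.7191, F1=2PR/(P+R)=2TP/(2TP+FP+FN)=128/159=0.805
0.5844 < 0.805 → Model B

Model B


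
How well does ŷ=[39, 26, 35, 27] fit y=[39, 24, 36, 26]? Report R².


ȳ = 31.25
SS_res = Σ(y-ŷ)² = 6
SS_tot = Σ(y-ȳ)² = 162.75
R² = 1 - SS_res/SS_tot = 1 - 0.0369 = 0.9631

0.9631


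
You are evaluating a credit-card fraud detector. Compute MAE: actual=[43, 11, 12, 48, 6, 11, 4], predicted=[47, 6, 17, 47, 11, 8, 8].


Absolute errors: |43-47|=4, |11-6|=5, |12-17|=5, |48-47|=1, |6-11|=5, |11-8|=3, |4-8|=4
Sum = 27
MAE = 27/7 = 27/7

27/7


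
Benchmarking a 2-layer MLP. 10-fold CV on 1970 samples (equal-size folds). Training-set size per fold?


Fold size = 1970/10 = 197
Training per fold = 1970 - 197 = 1773

1773


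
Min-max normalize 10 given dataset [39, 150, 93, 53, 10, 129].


min=10, max=150
(10-10)/(150-10) = 0/140 = 0.0

0.0


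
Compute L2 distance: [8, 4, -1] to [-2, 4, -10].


d = √((8+ 2)² + (4-4)² + (-1+ 10)²)
  = √(100 + 0 + 81)
  = √181 = 13.4536

13.4536


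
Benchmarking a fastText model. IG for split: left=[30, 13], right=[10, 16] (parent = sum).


Parent = [40, 29], H_parent = 0.9816
H_left = 0.8841 (n=43), H_right = 0.9612 (n=26)
H_children = (43/69)·0.8841 + (26/69)·0.9612 = 0.9132
IG = 0.9816 - 0.9132 = 0.0684

0.0684


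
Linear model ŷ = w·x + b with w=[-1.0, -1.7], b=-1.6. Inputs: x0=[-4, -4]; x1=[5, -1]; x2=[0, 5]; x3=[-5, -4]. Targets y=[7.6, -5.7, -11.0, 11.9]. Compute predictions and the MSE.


ŷ0 = (-1.0)·(-4) + (-1.7)·(-4) - 1.6 = 9.2
ŷ1 = (-1.0)·(5) + (-1.7)·(-1) - 1.6 = -4.9
ŷ2 = (-1.0)·(0) + (-1.7)·(5) - 1.6 = -10.1
ŷ3 = (-1.0)·(-5) + (-1.7)·(-4) - 1.6 = 10.2
errors² = [2.56, 0.64, 0.81, 2.89]
MSE = 6.9000/4 = 1.725

1.725


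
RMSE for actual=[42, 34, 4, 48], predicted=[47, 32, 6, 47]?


MSE = 34/4 = 8.5
RMSE = √(34/4) = 2.9155

2.9155


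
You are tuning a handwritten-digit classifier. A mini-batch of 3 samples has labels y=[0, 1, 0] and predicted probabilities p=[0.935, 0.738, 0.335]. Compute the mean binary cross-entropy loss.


L[0] = -ln(1-0.935) = -ln(0.065) = 2.7334
L[1] = -ln(0.738) = 0.3038
L[2] = -ln(1-0.335) = -ln(0.665) = 0.408
mean = (2.7334 + 0.3038 + 0.408)/3 = 1.1484

1.1484


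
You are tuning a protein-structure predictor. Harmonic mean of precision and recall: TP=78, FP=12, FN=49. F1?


Precision = 78/90 = 0.8667
Recall = 78/127 = 0.6142
F1 = 2·P·R/(P+R) = 2·TP/(2·TP+FP+FN) = 156/(156+12+49) = 156/217 = 0.7189

0.7189


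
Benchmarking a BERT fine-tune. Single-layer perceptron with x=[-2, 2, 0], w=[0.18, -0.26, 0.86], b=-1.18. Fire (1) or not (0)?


z = (-2)·(0.18) + (2)·(-0.26) + (0)·(0.86) - 1.18
  = -2.06
step(z) = 0 (z<0)

0


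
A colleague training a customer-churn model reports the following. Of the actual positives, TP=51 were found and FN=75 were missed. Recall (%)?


Recall = TP/(TP+FN)
= 51/(51+75)
= 51/126 = 40.48%

40.48%


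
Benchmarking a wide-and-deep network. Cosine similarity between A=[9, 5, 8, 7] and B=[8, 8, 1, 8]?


A·B = 9·8 + 5·8 + 8·1 + 7·8 = 176
‖A‖ = √219 = 14.7986, ‖B‖ = √193 = 13.8924
cos = 176/(√219·√193) = 176/√42267 = 0.8561

0.8561


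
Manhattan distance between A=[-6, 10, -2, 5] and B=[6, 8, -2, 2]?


d = |-6-6| + |10-8| + |-2+ 2| + |5-2|
  = 12 + 2 + 0 + 3
  = 17

17


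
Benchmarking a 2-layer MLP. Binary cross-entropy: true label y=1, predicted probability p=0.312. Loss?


BCE = -[y·ln(p) + (1-y)·ln(1-p)]
= -1·ln(0.312) - 0
= -ln(0.312) = 1.1648

1.1648


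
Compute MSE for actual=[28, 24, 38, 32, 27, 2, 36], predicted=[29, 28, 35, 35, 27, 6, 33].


Squared errors: (28-29)²=1, (24-28)²=16, (38-35)²=9, (32-35)²=9, (27-27)²=0, (2-6)²=16, (36-33)²=9
Sum = 60
MSE = 60/7 = 60/7

60/7


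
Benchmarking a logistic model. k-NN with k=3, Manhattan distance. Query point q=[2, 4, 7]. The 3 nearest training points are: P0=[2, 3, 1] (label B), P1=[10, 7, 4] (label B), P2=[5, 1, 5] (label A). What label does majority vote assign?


d(q,P0) = 7  (label B)
d(q,P1) = 14  (label B)
d(q,P2) = 8  (label A)
Votes: A=1, B=2
Majority → B

B


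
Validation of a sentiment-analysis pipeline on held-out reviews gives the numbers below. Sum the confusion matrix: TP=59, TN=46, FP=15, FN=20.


Total = TP + TN + FP + FN
= 59 + 46 + 15 + 20
= 140
(Predicted positive: 74, predicted negative: 66)

140


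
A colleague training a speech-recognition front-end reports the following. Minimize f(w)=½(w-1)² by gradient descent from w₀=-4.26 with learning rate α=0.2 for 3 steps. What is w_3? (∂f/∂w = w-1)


step 1: grad = -4.26-1 = -5.26; w = -4.26 - 0.2·(-5.26) = -3.208
step 2: grad = -3.208-1 = -4.208; w = -3.208 - 0.2·(-4.208) = -2.3664
step 3: grad = -2.3664-1 = -3.3664; w = -2.3664 - 0.2·(-3.3664) = -1.69312

-1.69312


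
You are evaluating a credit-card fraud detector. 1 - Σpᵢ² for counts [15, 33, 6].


Probabilities: [15/54, 33/54, 6/54] ≈ [0.2778, 0.6111, 0.1111]
Σpᵢ² = (225 + 1089 + 36)/54² = 1350/2916
Gini = 1 - Σpᵢ² = 1 - 1350/2916 = 0.537

0.537


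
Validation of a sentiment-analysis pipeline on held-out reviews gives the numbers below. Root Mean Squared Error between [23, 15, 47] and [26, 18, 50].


MSE = 27/3 = 9
RMSE = √(27/3) = 3.0

3.0


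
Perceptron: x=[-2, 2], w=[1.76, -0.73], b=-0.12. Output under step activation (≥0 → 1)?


z = (-2)·(1.76) + (2)·(-0.73) - 0.12
  = -5.1
step(z) = 0 (z<0)

0


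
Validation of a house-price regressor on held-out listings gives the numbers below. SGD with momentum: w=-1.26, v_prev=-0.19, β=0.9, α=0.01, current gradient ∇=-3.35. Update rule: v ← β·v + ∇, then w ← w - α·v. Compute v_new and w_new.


v_new = 0.9·-0.19 - 3.35 = -0.171 - 3.35 = -3.521
w_new = -1.26 - 0.01·-3.521 = -1.26 + 0.03521 = -1.22479

v_new=-3.521, w_new=-1.22479


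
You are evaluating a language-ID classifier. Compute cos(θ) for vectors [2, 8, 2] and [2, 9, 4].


A·B = 2·2 + 8·9 + 2·4 = 84
‖A‖ = √72 = 8.4853, ‖B‖ = √101 = 10.0499
cos = 84/(√72·√101) = 84/√7272 = 0.985

0.985


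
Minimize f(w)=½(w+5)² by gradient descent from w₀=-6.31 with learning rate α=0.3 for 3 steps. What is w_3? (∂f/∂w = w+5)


step 1: grad = -6.31+5 = -1.31; w = -6.31 - 0.3·(-1.31) = -5.917
step 2: grad = -5.917+5 = -0.917; w = -5.917 - 0.3·(-0.917) = -5.6419
step 3: grad = -5.6419+5 = -0.6419; w = -5.6419 - 0.3·(-0.6419) = -5.44933

-5.44933


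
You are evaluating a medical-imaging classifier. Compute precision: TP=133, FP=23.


Precision = TP/(TP+FP)
= 133/(133+23)
= 133/156 = 85.26%

85.26%


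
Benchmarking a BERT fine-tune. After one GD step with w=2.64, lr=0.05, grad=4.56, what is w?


w_new = w - α·∇
= 2.64 - 0.05·4.56
= 2.64 - 0.228
= 2.412

2.412


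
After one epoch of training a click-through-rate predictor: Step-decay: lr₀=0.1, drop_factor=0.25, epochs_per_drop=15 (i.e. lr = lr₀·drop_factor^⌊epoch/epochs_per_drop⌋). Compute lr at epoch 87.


n_drops = ⌊87/15⌋ = 5
lr = 0.1·0.25^5 = 0.1·0.0009765625 = 0.00009765625

0.00009765625


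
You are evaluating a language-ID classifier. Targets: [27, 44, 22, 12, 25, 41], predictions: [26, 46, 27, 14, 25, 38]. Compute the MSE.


Squared errors: (27-26)²=1, (44-46)²=4, (22-27)²=25, (12-14)²=4, (25-25)²=0, (41-38)²=9
Sum = 43
MSE = 43/6 = 43/6

43/6


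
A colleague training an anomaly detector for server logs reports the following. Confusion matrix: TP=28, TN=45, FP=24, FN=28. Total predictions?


Total = TP + TN + FP + FN
= 28 + 45 + 24 + 28
= 125
(Predicted positive: 52, predicted negative: 73)

125


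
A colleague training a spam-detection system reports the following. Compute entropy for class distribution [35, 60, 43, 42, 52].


Probabilities: [35/232, 60/232, 43/232, 42/232, 52/232] ≈ [0.1509, 0.2586, 0.1853, 0.181, 0.2241]
H = -((35/232)·log₂(35/232) + (60/232)·log₂(60/232) + (43/232)·log₂(43/232) + (42/232)·log₂(42/232) + (52/232)·log₂(52/232))
  = 2.2969 bits

2.2969 bits


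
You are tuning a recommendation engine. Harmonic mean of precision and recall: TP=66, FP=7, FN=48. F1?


Precision = 66/73 = 0.9041
Recall = 66/114 = 0.5789
F1 = 2·P·R/(P+R) = 2·TP/(2·TP+FP+FN) = 132/(132+7+48) = 132/187 = 0.7059

0.7059


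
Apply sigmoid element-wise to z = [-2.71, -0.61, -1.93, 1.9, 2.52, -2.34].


σ(-2.71) = 1/(1+e^2.71) = 0.0624
σ(-0.61) = 1/(1+e^0.61) = 0.3521
σ(-1.93) = 1/(1+e^1.93) = 0.1268
σ(1.9) = 1/(1+e^-1.9) = 0.8699
σ(2.52) = 1/(1+e^-2.52) = 0.9255
σ(-2.34) = 1/(1+e^2.34) = 0.0879
result = [0.0624, 0.3521, 0.1268, 0.8699, 0.9255, 0.0879]

[0.0624, 0.3521, 0.1268, 0.8699, 0.9255, 0.0879]


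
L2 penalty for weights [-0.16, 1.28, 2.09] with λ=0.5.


‖w‖₂² = (-0.16)² + (1.28)² + (2.09)²
     = 0.0256 + 1.6384 + 4.3681
     = 6.0321
λ·‖w‖₂² = 0.5·6.0321 = 3.01605

3.01605


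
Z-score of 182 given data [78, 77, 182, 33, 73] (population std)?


μ = 88.6, σ = 49.6089
z = (182 - 88.6)/49.6089 = 1.8827

1.8827


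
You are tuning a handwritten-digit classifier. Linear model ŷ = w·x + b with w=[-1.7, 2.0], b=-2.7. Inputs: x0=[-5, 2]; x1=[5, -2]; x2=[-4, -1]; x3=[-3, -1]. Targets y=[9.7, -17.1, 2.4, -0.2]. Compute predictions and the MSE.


ŷ0 = (-1.7)·(-5) + (2.0)·(2) - 2.7 = 9.8
ŷ1 = (-1.7)·(5) + (2.0)·(-2) - 2.7 = -15.2
ŷ2 = (-1.7)·(-4) + (2.0)·(-1) - 2.7 = 2.1
ŷ3 = (-1.7)·(-3) + (2.0)·(-1) - 2.7 = 0.4
errors² = [0.01, 3.61, 0.09, 0.36]
MSE = 4.0700/4 = 1.0175

1.0175


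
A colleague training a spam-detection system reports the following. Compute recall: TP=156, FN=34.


Recall = TP/(TP+FN)
= 156/(156+34)
= 156/190 = 82.11%

82.11%


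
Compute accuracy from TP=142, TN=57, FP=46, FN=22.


Accuracy = (TP+TN)/(TP+TN+FP+FN)
= (142+57)/(267)
= 199/267 = 74.53%

74.53%


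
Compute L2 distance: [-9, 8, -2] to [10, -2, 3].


d = √((-9-10)² + (8+ 2)² + (-2-3)²)
  = √(361 + 100 + 25)
  = √486 = 22.0454

22.0454


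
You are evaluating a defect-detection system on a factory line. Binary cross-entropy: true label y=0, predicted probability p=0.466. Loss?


BCE = -[y·ln(p) + (1-y)·ln(1-p)]
= -0 - 1·ln(1-0.466)
= -ln(0.534) = 0.6274

0.6274


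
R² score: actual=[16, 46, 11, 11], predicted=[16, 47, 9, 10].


ȳ = 21
SS_res = Σ(y-ŷ)² = 6
SS_tot = Σ(y-ȳ)² = 850
R² = 1 - SS_res/SS_tot = 1 - 0.0071 = 0.9929

0.9929


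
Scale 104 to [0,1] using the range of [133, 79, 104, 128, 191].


min=79, max=191
(104-79)/(191-79) = 25/112 = 0.2232

0.2232


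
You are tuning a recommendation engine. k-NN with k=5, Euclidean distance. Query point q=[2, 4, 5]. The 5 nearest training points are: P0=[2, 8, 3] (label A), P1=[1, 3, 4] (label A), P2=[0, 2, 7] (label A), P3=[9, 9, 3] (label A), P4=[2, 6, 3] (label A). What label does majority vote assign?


d(q,P0) = 4.4721  (label A)
d(q,P1) = 1.7321  (label A)
d(q,P2) = 3.4641  (label A)
d(q,P3) = 8.8318  (label A)
d(q,P4) = 2.8284  (label A)
Votes: A=5, B=0
Majority → A

A


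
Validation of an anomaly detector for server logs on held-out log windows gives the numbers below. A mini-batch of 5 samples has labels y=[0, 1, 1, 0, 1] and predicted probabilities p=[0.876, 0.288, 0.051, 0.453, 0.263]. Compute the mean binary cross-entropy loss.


L[0] = -ln(1-0.876) = -ln(0.124) = 2.0875
L[1] = -ln(0.288) = 1.2448
L[2] = -ln(0.051) = 2.9759
L[3] = -ln(1-0.453) = -ln(0.547) = 0.6033
L[4] = -ln(0.263) = 1.3356
mean = (2.0875 + 1.2448 + 2.9759 + 0.6033 + 1.3356)/5 = 1.6494

1.6494


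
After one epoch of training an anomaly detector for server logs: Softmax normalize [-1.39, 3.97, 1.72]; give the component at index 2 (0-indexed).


Exponentials: e^-1.39=0.2491, e^3.97=52.9845, e^1.72=5.5845
Sum = 58.8181
Softmax = [0.0042, 0.9008, 0.0949]
p[2] = 5.5845/58.8181 = 0.0949

0.0949


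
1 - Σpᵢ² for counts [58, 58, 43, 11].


Probabilities: [58/170, 58/170, 43/170, 11/170] ≈ [0.3412, 0.3412, 0.2529, 0.0647]
Σpᵢ² = (3364 + 3364 + 1849 + 121)/170² = 8698/28900
Gini = 1 - Σpᵢ² = 1 - 8698/28900 = 0.699

0.699


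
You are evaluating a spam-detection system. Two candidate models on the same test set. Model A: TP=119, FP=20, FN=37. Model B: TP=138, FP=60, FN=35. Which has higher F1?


Model A: P=119/139=0.8561, R=119/156=0.7628, F1=2PR/(P+R)=2TP/(2TP+FP+FN)=238/295=0.8068
Model B: P=138/198=0.697, R=138/173=0.7977, F1=2PR/(P+R)=2TP/(2TP+FP+FN)=276/371=0.7439
0.8068 > 0.7439 → Model A

Model A


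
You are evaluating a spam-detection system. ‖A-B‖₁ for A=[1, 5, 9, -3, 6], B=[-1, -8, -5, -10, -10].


d = |1+ 1| + |5+ 8| + |9+ 5| + |-3+ 10| + |6+ 10|
  = 2 + 13 + 14 + 7 + 16
  = 52

52


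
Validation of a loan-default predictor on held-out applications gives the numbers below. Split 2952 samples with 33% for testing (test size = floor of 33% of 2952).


Test = ⌊2952·33/100⌋ = 974
Train = 2952 - 974 = 1978

Train: 1978, Test: 974


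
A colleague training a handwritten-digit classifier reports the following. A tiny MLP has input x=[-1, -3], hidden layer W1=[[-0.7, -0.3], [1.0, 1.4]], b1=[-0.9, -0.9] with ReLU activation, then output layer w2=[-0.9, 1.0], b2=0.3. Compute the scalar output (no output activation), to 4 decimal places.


z1[0] = (-0.7)·(-1) + (-0.3)·(-3) - 0.9 = 0.7
z1[1] = (1.0)·(-1) + (1.4)·(-3) - 0.9 = -6.1
h = ReLU(z1) = [0.7, 0.0]
output = (-0.9)·(0.7) + (1.0)·(0.0) + 0.3 = -0.33

-0.33


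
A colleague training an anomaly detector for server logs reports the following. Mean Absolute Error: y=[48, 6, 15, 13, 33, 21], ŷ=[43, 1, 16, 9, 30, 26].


Absolute errors: |48-43|=5, |6-1|=5, |15-16|=1, |13-9|=4, |33-30|=3, |21-26|=5
Sum = 23
MAE = 23/6 = 23/6

23/6


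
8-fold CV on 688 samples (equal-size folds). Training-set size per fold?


Fold size = 688/8 = 86
Training per fold = 688 - 86 = 602

602


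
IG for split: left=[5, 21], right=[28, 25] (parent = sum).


Parent = [33, 46], H_parent = 0.9804
H_left = 0.7063 (n=26), H_right = 0.9977 (n=53)
H_children = (26/79)·0.7063 + (53/79)·0.9977 = 0.9018
IG = 0.9804 - 0.9018 = 0.0786

0.0786


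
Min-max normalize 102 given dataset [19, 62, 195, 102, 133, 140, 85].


min=19, max=195
(102-19)/(195-19) = 83/176 = 0.4716

0.4716


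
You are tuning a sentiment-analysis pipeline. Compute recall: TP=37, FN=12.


Recall = TP/(TP+FN)
= 37/(37+12)
= 37/49 = 75.51%

75.51%


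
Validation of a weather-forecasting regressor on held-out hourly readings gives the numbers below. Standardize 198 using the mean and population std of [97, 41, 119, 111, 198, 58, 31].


μ = 93.5714, σ = 53.2
z = (198 - 93.5714)/53.2 = 1.9629

1.9629


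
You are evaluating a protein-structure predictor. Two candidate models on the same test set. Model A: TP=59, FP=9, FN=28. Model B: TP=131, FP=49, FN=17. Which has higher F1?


Model A: P=59/68=0.8676, R=59/87=0.6782, F1=2PR/(P+R)=2TP/(2TP+FP+FN)=118/155=0.7613
Model B: P=131/180=0.7278, R=131/148=0.8851, F1=2PR/(P+R)=2TP/(2TP+FP+FN)=262/328=0.7988
0.7613 < 0.7988 → Model B

Model B


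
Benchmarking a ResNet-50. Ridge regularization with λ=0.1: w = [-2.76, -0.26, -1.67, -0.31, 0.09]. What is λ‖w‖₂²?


‖w‖₂² = (-2.76)² + (-0.26)² + (-1.67)² + (-0.31)² + (0.09)²
     = 7.6176 + 0.0676 + 2.7889 + 0.0961 + 0.0081
     = 10.5783
λ·‖w‖₂² = 0.1·10.5783 = 1.05783

1.05783


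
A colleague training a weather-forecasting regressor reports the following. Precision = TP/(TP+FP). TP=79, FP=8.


Precision = TP/(TP+FP)
= 79/(79+8)
= 79/87 = 90.8%

90.8%


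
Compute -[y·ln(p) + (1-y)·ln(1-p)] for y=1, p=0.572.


BCE = -[y·ln(p) + (1-y)·ln(1-p)]
= -1·ln(0.572) - 0
= -ln(0.572) = 0.5586

0.5586


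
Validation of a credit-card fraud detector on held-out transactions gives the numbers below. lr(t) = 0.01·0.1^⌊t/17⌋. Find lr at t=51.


n_drops = ⌊51/17⌋ = 3
lr = 0.01·0.1^3 = 0.01·0.001 = 0.00001

0.00001


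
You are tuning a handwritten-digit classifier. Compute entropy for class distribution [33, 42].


Probabilities: [33/75, 42/75] ≈ [0.44, 0.56]
H = -((33/75)·log₂(33/75) + (42/75)·log₂(42/75))
  = 0.9896 bits

0.9896 bits


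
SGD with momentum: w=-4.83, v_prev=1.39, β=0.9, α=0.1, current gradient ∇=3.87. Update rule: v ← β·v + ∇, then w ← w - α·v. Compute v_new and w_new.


v_new = 0.9·1.39 + 3.87 = 1.251 + 3.87 = 5.121
w_new = -4.83 - 0.1·5.121 = -4.83 - 0.5121 = -5.3421

v_new=5.121, w_new=-5.3421


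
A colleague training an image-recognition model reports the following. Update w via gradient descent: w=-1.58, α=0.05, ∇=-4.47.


w_new = w - α·∇
= -1.58 - 0.05·-4.47
= -1.58 + 0.2235
= -1.3565

-1.3565


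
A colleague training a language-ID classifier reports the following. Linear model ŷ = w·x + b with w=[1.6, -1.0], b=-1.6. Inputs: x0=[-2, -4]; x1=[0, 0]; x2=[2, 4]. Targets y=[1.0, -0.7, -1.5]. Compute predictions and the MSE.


ŷ0 = (1.6)·(-2) + (-1.0)·(-4) - 1.6 = -0.8
ŷ1 = (1.6)·(0) + (-1.0)·(0) - 1.6 = -1.6
ŷ2 = (1.6)·(2) + (-1.0)·(4) - 1.6 = -2.4
errors² = [3.24, 0.81, 0.81]
MSE = 4.8600/3 = 1.62

1.62


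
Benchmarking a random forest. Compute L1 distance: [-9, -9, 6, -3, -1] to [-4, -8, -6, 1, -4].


d = |-9+ 4| + |-9+ 8| + |6+ 6| + |-3-1| + |-1+ 4|
  = 5 + 1 + 12 + 4 + 3
  = 25

25


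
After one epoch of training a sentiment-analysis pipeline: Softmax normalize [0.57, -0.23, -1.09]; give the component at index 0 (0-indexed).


Exponentials: e^0.57=1.7683, e^-0.23=0.7945, e^-1.09=0.3362
Sum = 2.899
Softmax = [0.61, 0.2741, 0.116]
p[0] = 1.7683/2.899 = 0.61

0.61


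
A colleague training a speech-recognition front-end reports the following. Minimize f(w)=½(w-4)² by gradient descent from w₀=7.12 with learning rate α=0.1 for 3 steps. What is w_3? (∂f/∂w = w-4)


step 1: grad = 7.12-4 = 3.12; w = 7.12 - 0.1·(3.12) = 6.808
step 2: grad = 6.808-4 = 2.808; w = 6.808 - 0.1·(2.808) = 6.5272
step 3: grad = 6.5272-4 = 2.5272; w = 6.5272 - 0.1·(2.5272) = 6.27448

6.27448


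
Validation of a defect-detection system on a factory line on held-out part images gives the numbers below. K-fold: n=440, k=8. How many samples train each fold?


Fold size = 440/8 = 55
Training per fold = 440 - 55 = 385

385


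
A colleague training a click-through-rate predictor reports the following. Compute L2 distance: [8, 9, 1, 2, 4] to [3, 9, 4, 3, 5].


d = √((8-3)² + (9-9)² + (1-4)² + (2-3)² + (4-5)²)
  = √(25 + 0 + 9 + 1 + 1)
  = √36 = 6.0

6.0


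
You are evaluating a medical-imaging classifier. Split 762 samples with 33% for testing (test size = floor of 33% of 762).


Test = ⌊762·33/100⌋ = 251
Train = 762 - 251 = 511

Train: 511, Test: 251


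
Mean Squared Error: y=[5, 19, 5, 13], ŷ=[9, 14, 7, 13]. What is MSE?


Squared errors: (5-9)²=16, (19-14)²=25, (5-7)²=4, (13-13)²=0
Sum = 45
MSE = 45/4 = 45/4

45/4


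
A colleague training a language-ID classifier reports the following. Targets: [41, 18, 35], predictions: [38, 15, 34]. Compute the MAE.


Absolute errors: |41-38|=3, |18-15|=3, |35-34|=1
Sum = 7
MAE = 7/3 = 7/3

7/3


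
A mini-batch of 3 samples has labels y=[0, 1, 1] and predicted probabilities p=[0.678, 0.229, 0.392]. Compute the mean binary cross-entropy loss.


L[0] = -ln(1-0.678) = -ln(0.322) = 1.1332
L[1] = -ln(0.229) = 1.474
L[2] = -ln(0.392) = 0.9365
mean = (1.1332 + 1.474 + 0.9365)/3 = 1.1812

1.1812


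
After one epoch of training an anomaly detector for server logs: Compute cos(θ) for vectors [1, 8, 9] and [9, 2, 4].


A·B = 1·9 + 8·2 + 9·4 = 61
‖A‖ = √146 = 12.083, ‖B‖ = √101 = 10.0499
cos = 61/(√146·√101) = 61/√14746 = 0.5023

0.5023


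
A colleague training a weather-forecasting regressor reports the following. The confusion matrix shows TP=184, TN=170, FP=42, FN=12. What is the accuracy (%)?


Accuracy = (TP+TN)/(TP+TN+FP+FN)
= (184+170)/(408)
= 354/408 = 86.76%

86.76%


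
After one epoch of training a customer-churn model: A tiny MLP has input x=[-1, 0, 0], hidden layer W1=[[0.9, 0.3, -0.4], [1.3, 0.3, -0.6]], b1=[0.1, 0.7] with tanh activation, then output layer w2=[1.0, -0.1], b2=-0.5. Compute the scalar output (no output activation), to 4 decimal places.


z1[0] = (0.9)·(-1) + (0.3)·(0) + (-0.4)·(0) + 0.1 = -0.8
z1[1] = (1.3)·(-1) + (0.3)·(0) + (-0.6)·(0) + 0.7 = -0.6
h = tanh(z1) = [-0.664, -0.537]
output = (1.0)·(-0.664) + (-0.1)·(-0.537) - 0.5 = -1.1103

-1.1103


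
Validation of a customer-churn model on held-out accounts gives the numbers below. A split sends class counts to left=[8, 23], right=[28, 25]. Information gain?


Parent = [36, 48], H_parent = 0.9852
H_left = 0.8238 (n=31), H_right = 0.9977 (n=53)
H_children = (31/84)·0.8238 + (53/84)·0.9977 = 0.9335
IG = 0.9852 - 0.9335 = 0.0517

0.0517


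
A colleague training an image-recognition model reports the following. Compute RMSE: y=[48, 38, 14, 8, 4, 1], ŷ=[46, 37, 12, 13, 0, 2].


MSE = 51/6 = 8.5
RMSE = √(51/6) = 2.9155

2.9155


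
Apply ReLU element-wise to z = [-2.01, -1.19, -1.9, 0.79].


ReLU(-2.01) = max(0, -2.01) = 0.0
ReLU(-1.19) = max(0, -1.19) = 0.0
ReLU(-1.9) = max(0, -1.9) = 0.0
ReLU(0.79) = max(0, 0.79) = 0.79
result = [0.0, 0.0, 0.0, 0.79]

[0.0, 0.0, 0.0, 0.79]


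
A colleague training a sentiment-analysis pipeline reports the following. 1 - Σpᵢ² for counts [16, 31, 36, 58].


Probabilities: [16/141, 31/141, 36/141, 58/141] ≈ [0.1135, 0.2199, 0.2553, 0.4113]
Σpᵢ² = (256 + 961 + 1296 + 3364)/141² = 5877/19881
Gini = 1 - Σpᵢ² = 1 - 5877/19881 = 0.7044

0.7044


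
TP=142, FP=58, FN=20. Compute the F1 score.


Precision = 142/200 = 0.71
Recall = 142/162 = 0.8765
F1 = 2·P·R/(P+R) = 2·TP/(2·TP+FP+FN) = 284/(284+58+20) = 284/362 = 0.7845

0.7845


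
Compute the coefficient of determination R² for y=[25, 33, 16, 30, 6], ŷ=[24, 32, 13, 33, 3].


ȳ = 22
SS_res = Σ(y-ŷ)² = 29
SS_tot = Σ(y-ȳ)² = 486
R² = 1 - SS_res/SS_tot = 1 - 0.0597 = 0.9403

0.9403


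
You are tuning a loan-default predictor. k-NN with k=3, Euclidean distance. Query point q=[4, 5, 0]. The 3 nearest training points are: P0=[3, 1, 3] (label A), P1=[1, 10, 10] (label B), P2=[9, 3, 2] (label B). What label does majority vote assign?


d(q,P0) = 5.099  (label A)
d(q,P1) = 11.5758  (label B)
d(q,P2) = 5.7446  (label B)
Votes: A=1, B=2
Majority → B

B


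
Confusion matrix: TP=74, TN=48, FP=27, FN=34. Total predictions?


Total = TP + TN + FP + FN
= 74 + 48 + 27 + 34
= 183
(Predicted positive: 101, predicted negative: 82)

183


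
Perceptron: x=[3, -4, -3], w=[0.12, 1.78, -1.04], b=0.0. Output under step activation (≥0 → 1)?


z = (3)·(0.12) + (-4)·(1.78) + (-3)·(-1.04) + 0.0
  = -3.64
step(z) = 0 (z<0)

0


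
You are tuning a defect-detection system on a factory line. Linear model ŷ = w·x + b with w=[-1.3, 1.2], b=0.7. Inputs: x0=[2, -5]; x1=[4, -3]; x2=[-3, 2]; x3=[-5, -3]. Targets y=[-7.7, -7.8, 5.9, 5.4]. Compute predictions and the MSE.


ŷ0 = (-1.3)·(2) + (1.2)·(-5) + 0.7 = -7.9
ŷ1 = (-1.3)·(4) + (1.2)·(-3) + 0.7 = -8.1
ŷ2 = (-1.3)·(-3) + (1.2)·(2) + 0.7 = 7.0
ŷ3 = (-1.3)·(-5) + (1.2)·(-3) + 0.7 = 3.6
errors² = [0.04, 0.09, 1.21, 3.24]
MSE = 4.5800/4 = 1.145

1.145


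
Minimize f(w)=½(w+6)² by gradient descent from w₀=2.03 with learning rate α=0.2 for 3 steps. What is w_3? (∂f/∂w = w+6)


step 1: grad = 2.03+6 = 8.03; w = 2.03 - 0.2·(8.03) = 0.424
step 2: grad = 0.424+6 = 6.424; w = 0.424 - 0.2·(6.424) = -0.8608
step 3: grad = -0.8608+6 = 5.1392; w = -0.8608 - 0.2·(5.1392) = -1.88864

-1.88864


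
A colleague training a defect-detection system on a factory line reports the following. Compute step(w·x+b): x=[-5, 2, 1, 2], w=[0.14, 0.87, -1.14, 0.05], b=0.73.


z = (-5)·(0.14) + (2)·(0.87) + (1)·(-1.14) + (2)·(0.05) + 0.73
  = 0.73
step(z) = 1 (z≥0)

1


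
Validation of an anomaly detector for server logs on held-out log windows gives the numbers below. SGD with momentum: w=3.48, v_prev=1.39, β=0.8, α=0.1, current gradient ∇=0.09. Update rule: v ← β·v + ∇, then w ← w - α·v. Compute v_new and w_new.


v_new = 0.8·1.39 + 0.09 = 1.112 + 0.09 = 1.202
w_new = 3.48 - 0.1·1.202 = 3.48 - 0.1202 = 3.3598

v_new=1.202, w_new=3.3598


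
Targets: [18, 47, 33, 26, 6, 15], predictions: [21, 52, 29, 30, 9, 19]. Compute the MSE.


Squared errors: (18-21)²=9, (47-52)²=25, (33-29)²=16, (26-30)²=16, (6-9)²=9, (15-19)²=16
Sum = 91
MSE = 91/6 = 91/6

91/6


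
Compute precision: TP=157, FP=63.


Precision = TP/(TP+FP)
= 157/(157+63)
= 157/220 = 71.36%

71.36%


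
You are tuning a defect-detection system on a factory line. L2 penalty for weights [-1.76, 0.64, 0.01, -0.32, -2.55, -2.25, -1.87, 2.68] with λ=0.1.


‖w‖₂² = (-1.76)² + (0.64)² + (0.01)² + (-0.32)² + (-2.55)² + (-2.25)² + (-1.87)² + (2.68)²
     = 3.0976 + 0.4096 + 0.0001 + 0.1024 + 6.5025 + 5.0625 + 3.4969 + 7.1824
     = 25.854
λ·‖w‖₂² = 0.1·25.854 = 2.5854

2.5854


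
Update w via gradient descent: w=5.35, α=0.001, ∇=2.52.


w_new = w - α·∇
= 5.35 - 0.001·2.52
= 5.35 - 0.00252
= 5.34748

5.34748


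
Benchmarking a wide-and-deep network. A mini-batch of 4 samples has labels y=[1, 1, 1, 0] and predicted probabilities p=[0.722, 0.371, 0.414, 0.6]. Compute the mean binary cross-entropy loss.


L[0] = -ln(0.722) = 0.3257
L[1] = -ln(0.371) = 0.9916
L[2] = -ln(0.414) = 0.8819
L[3] = -ln(1-0.6) = -ln(0.4) = 0.9163
mean = (0.3257 + 0.9916 + 0.8819 + 0.9163)/4 = 0.7789

0.7789


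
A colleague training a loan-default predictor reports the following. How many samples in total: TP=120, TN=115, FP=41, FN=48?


Total = TP + TN + FP + FN
= 120 + 115 + 41 + 48
= 324
(Predicted positive: 161, predicted negative: 163)

324


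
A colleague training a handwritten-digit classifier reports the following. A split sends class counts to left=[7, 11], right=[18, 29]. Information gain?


Parent = [25, 40], H_parent = 0.9612
H_left = 0.9641 (n=18), H_right = 0.9601 (n=47)
H_children = (18/65)·0.9641 + (47/65)·0.9601 = 0.9612
IG = 0.9612 - 0.9612 = 0.0

0.0


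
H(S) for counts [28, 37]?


Probabilities: [28/65, 37/65] ≈ [0.4308, 0.5692]
H = -((28/65)·log₂(28/65) + (37/65)·log₂(37/65))
  = 0.9861 bits

0.9861 bits


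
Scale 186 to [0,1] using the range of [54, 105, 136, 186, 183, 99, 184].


min=54, max=186
(186-54)/(186-54) = 132/132 = 1.0

1.0


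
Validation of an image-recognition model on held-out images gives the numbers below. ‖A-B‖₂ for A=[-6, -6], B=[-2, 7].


d = √((-6+ 2)² + (-6-7)²)
  = √(16 + 169)
  = √185 = 13.6015

13.6015


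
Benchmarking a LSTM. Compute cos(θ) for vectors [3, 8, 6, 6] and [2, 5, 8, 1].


A·B = 3·2 + 8·5 + 6·8 + 6·1 = 100
‖A‖ = √145 = 12.0416, ‖B‖ = √94 = 9.6954
cos = 100/(√145·√94) = 100/√13630 = 0.8565

0.8565


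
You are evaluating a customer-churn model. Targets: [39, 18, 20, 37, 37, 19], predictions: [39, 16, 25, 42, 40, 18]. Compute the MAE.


Absolute errors: |39-39|=0, |18-16|=2, |20-25|=5, |37-42|=5, |37-40|=3, |19-18|=1
Sum = 16
MAE = 16/6 = 8/3

8/3


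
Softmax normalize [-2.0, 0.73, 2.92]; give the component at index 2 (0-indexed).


Exponentials: e^-2.0=0.1353, e^0.73=2.0751, e^2.92=18.5413
Sum = 20.7517
Softmax = [0.0065, 0.1, 0.8935]
p[2] = 18.5413/20.7517 = 0.8935

0.8935


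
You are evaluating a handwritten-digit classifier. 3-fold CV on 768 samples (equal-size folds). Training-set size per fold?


Fold size = 768/3 = 256
Training per fold = 768 - 256 = 512

512


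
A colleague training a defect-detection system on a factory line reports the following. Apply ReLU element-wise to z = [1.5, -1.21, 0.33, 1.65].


ReLU(1.5) = max(0, 1.5) = 1.5
ReLU(-1.21) = max(0, -1.21) = 0.0
ReLU(0.33) = max(0, 0.33) = 0.33
ReLU(1.65) = max(0, 1.65) = 1.65
result = [1.5, 0.0, 0.33, 1.65]

[1.5, 0.0, 0.33, 1.65]


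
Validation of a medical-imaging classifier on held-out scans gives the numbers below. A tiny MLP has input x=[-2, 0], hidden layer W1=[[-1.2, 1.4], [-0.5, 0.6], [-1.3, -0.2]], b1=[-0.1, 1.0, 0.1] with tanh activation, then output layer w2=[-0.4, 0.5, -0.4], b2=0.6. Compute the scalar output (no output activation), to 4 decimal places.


z1[0] = (-1.2)·(-2) + (1.4)·(0) - 0.1 = 2.3
z1[1] = (-0.5)·(-2) + (0.6)·(0) + 1.0 = 2.0
z1[2] = (-1.3)·(-2) + (-0.2)·(0) + 0.1 = 2.7
h = tanh(z1) = [0.9801, 0.964, 0.991]
output = (-0.4)·(0.9801) + (0.5)·(0.964) + (-0.4)·(0.991) + 0.6 = 0.2936

0.2936


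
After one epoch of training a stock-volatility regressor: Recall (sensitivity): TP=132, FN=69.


Recall = TP/(TP+FN)
= 132/(132+69)
= 132/201 = 65.67%

65.67%


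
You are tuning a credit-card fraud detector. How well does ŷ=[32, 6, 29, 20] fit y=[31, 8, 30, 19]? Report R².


ȳ = 22
SS_res = Σ(y-ŷ)² = 7
SS_tot = Σ(y-ȳ)² = 350
R² = 1 - SS_res/SS_tot = 1 - 0.02 = 0.98

0.98


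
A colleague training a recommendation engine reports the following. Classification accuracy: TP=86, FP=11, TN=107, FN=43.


Accuracy = (TP+TN)/(TP+TN+FP+FN)
= (86+107)/(247)
= 193/247 = 78.14%

78.14%


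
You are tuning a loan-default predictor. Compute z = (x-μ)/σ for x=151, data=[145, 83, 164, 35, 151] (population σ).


μ = 115.6, σ = 49.029
z = (151 - 115.6)/49.029 = 0.722

0.722


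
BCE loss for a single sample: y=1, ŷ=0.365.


BCE = -[y·ln(p) + (1-y)·ln(1-p)]
= -1·ln(0.365) - 0
= -ln(0.365) = 1.0079

1.0079


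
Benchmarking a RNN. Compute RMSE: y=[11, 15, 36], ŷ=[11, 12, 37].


MSE = 10/3 = 3.3333
RMSE = √(10/3) = 1.8257

1.8257


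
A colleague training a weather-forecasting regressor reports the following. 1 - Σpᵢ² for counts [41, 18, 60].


Probabilities: [41/119, 18/119, 60/119] ≈ [0.3445, 0.1513, 0.5042]
Σpᵢ² = (1681 + 324 + 3600)/119² = 5605/14161
Gini = 1 - Σpᵢ² = 1 - 5605/14161 = 0.6042

0.6042


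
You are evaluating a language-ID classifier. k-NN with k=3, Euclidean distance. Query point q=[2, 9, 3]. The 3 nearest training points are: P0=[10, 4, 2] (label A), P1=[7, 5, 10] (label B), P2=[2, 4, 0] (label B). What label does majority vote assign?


d(q,P0) = 9.4868  (label A)
d(q,P1) = 9.4868  (label B)
d(q,P2) = 5.831  (label B)
Votes: A=1, B=2
Majority → B

B


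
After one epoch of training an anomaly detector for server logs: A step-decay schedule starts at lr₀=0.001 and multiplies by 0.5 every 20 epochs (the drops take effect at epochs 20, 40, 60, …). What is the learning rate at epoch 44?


n_drops = ⌊44/20⌋ = 2
lr = 0.001·0.5^2 = 0.001·0.25 = 0.00025

0.00025


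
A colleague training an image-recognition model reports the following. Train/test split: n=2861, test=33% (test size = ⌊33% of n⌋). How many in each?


Test = ⌊2861·33/100⌋ = 944
Train = 2861 - 944 = 1917

Train: 1917, Test: 944


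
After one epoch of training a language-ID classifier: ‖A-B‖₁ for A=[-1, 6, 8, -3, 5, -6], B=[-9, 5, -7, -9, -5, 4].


d = |-1+ 9| + |6-5| + |8+ 7| + |-3+ 9| + |5+ 5| + |-6-4|
  = 8 + 1 + 15 + 6 + 10 + 10
  = 50

50


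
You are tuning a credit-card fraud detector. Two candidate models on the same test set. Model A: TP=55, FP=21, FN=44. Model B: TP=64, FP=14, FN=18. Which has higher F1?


Model A: P=55/76=0.7237, R=55/99=0.5556, F1=2PR/(P+R)=2TP/(2TP+FP+FN)=110/175=0.6286
Model B: P=64/78=0.8205, R=64/82=0.7805, F1=2PR/(P+R)=2TP/(2TP+FP+FN)=128/160=0.8
0.6286 < 0.8 → Model B

Model B


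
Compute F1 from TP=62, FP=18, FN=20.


Precision = 62/80 = 0.775
Recall = 62/82 = 0.7561
F1 = 2·P·R/(P+R) = 2·TP/(2·TP+FP+FN) = 124/(124+18+20) = 124/162 = 0.7654

0.7654


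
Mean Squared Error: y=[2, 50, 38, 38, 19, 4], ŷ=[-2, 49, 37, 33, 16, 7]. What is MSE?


Squared errors: (2+ 2)²=16, (50-49)²=1, (38-37)²=1, (38-33)²=25, (19-16)²=9, (4-7)²=9
Sum = 61
MSE = 61/6 = 61/6

61/6


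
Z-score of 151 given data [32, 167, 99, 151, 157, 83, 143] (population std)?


μ = 118.8571, σ = 45.6897
z = (151 - 118.8571)/45.6897 = 0.7035

0.7035


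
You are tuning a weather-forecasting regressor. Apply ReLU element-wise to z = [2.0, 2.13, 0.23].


ReLU(2.0) = max(0, 2.0) = 2.0
ReLU(2.13) = max(0, 2.13) = 2.13
ReLU(0.23) = max(0, 0.23) = 0.23
result = [2.0, 2.13, 0.23]

[2.0, 2.13, 0.23]


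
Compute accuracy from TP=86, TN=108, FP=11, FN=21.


Accuracy = (TP+TN)/(TP+TN+FP+FN)
= (86+108)/(226)
= 194/226 = 85.84%

85.84%


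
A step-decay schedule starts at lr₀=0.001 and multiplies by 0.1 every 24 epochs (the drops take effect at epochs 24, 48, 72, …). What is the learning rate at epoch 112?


n_drops = ⌊112/24⌋ = 4
lr = 0.001·0.1^4 = 0.001·0.0001 = 0.0000001

0.0000001


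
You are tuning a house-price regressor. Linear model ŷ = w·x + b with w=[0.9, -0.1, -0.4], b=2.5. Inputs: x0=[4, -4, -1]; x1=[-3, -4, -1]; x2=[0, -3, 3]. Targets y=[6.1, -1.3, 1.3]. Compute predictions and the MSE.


ŷ0 = (0.9)·(4) + (-0.1)·(-4) + (-0.4)·(-1) + 2.5 = 6.9
ŷ1 = (0.9)·(-3) + (-0.1)·(-4) + (-0.4)·(-1) + 2.5 = 0.6
ŷ2 = (0.9)·(0) + (-0.1)·(-3) + (-0.4)·(3) + 2.5 = 1.6
errors² = [0.64, 3.61, 0.09]
MSE = 4.3400/3 = 1.4467

1.4467


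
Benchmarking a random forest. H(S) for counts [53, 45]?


Probabilities: [53/98, 45/98] ≈ [0.5408, 0.4592]
H = -((53/98)·log₂(53/98) + (45/98)·log₂(45/98))
  = 0.9952 bits

0.9952 bits


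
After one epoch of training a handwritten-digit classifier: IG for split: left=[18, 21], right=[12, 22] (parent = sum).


Parent = [30, 43], H_parent = 0.977
H_left = 0.9957 (n=39), H_right = 0.9367 (n=34)
H_children = (39/73)·0.9957 + (34/73)·0.9367 = 0.9682
IG = 0.977 - 0.9682 = 0.0088

0.0088


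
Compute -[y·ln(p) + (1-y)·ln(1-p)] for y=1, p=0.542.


BCE = -[y·ln(p) + (1-y)·ln(1-p)]
= -1·ln(0.542) - 0
= -ln(0.542) = 0.6125

0.6125


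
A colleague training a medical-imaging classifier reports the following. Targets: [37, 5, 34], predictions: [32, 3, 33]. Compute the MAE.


Absolute errors: |37-32|=5, |5-3|=2, |34-33|=1
Sum = 8
MAE = 8/3 = 8/3

8/3
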